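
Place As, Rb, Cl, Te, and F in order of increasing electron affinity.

Rb < As < Te < F < Cl

F is in period 2, group 17; Cl is in period 3, group 17; As is in period 4, group 15; Rb is in period 5, group 1; Te is in period 5, group 16.
Electron affinity generally becomes more exothermic across a period toward the halogens and less exothermic down a group.
Neither a single period nor a single group — weigh both effects.
As > Rb: relative to Rb, both the across-period and down-group shifts push As's electron affinity up.
Te > As: period and group pull opposite ways; the across-period shift dominates (190 vs 78 kJ/mol).
F > Te: both effects reinforce here, so F is clearly the higher of the two.
Cl > F: this pair runs against the simple trend — see the exception note.
Note the exception: Cl has a higher electron affinity than F, contrary to the simple trend — F's small 2p subshell makes the incoming electron feel strong e⁻–e⁻ repulsion, so Cl actually releases more energy on gaining an electron.
Approximate values (kJ/mol): F 328, Cl 349, As 78, Rb 47, Te 190.
So from lowest to highest: Rb < As < Te < F < Cl.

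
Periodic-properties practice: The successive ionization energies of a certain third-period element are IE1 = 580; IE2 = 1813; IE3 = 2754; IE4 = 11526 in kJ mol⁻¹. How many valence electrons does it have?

3

Look for the largest jump between consecutive ionization energies: IE4/IE3 ≈ 4.2, far larger than any earlier ratio.
That jump marks the point where a core electron is being removed. So the atom has 3 valence electrons.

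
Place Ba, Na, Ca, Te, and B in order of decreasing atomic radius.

B is in period 2, group 13; Na is in period 3, group 1; Ca is in period 4, group 2; Te is in period 5, group 16; Ba is in period 6, group 2.
Atomic radius shrinks across a period as nuclear charge pulls the same shell inward, and grows down a group as new shells are added.
Neither a single period nor a single group — weigh both effects.
Te > B: period and group pull opposite ways; the down-group shift dominates (136 vs 85 pm).
Na > Te: period and group pull opposite ways; the across-period shift dominates (155 vs 136 pm).
Ca > Na: the two effects oppose for this pair; the down-group effect wins (171 vs 155 pm).
Ba > Ca: Ba sits below Ca in group 2, so the down-group effect alone puts Ba larger.
Approximate values (pm): B 85, Na 155, Ca 171, Te 136, Ba 196.
So from largest to smallest: Ba > Ca > Na > Te > B.

Ba > Ca > Na > Te > B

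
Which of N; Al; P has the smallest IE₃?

Al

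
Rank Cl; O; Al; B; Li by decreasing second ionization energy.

The second ionization energy removes an electron from the +1 ion. For each element: Cl⁺ still has 6 valence electrons; O⁺ still has 5 valence electrons; Al⁺ still has 2 valence electrons; B⁺ still has 2 valence electrons; Li⁺ is the bare [He] core.
Core electrons are held far more tightly than valence electrons, so Li tops the IE_2 order.
Valence configurations: Cl⁺ [Ne]3s²3p⁴, O⁺ [He]2s²2p³, Al⁺ [Ne]3s², B⁺ [He]2s².
Tabulated IE_2 (kJ/mol): Cl 2298, O 3388, Al 1817, B 2427, Li 7298.
Putting it together, IE_2: Al < Cl < B < O < Li.

Li > O > B > Cl > Al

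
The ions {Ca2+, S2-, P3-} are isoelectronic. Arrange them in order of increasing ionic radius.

Ca2+ < S2- < P3-

All of these have 18 electrons, so size is governed by nuclear charge alone: the more protons, the stronger the pull on the same electron cloud, and the smaller the ion.
Nuclear charges: Ca2+ (Z=20), S2- (Z=16), P3- (Z=15).
Smallest to largest: Ca2+ < S2- < P3-.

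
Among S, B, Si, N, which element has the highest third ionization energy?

N

IE_3 is the cost of taking one more electron from the +2 cation: S²⁺ still has 4 valence electrons; B²⁺ still has 1 valence electron; Si²⁺ still has 2 valence electrons; N²⁺ still has 3 valence electrons.
All are still removing valence electrons, so compare the +2 ions as you would atoms: IE_3 generally rises across a period (higher Z_eff) and falls down a group (larger shell), subject to the usual subshell exceptions.
Valence configurations: S²⁺ [Ne]3s²3p², B²⁺ [He]2s¹, Si²⁺ [Ne]3s², N²⁺ [He]2s²2p¹.
Tabulated IE_3 (kJ/mol): S 3357, B 3660, Si 3232, N 4578.
Putting it together, IE_3: Si < S < B < N.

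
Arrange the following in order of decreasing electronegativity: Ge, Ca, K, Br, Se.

K is in period 4, group 1; Ca is in period 4, group 2; Ge is in period 4, group 14; Se is in period 4, group 16; Br is in period 4, group 17.
Smaller atoms with higher effective nuclear charge are more electronegative.
All lie in period 4, so electronegativity increases left to right.
So from highest to lowest: Br > Se > Ge > Ca > K.

Br > Se > Ge > Ca > K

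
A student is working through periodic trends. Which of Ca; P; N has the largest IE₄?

N

After 3 electrons have been removed, what remains? Ca³⁺ is already 1 electron into the core; P³⁺ still has 2 valence electrons; N³⁺ still has 2 valence electrons.
Usually core removal costs more than valence removal, but here the competition is close: a tightly held n=2 valence electron can cost more to remove than an n=3 core electron, so the actual values have to decide it.
Valence configurations: P³⁺ [Ne]3s², N³⁺ [He]2s².
Tabulated IE_4 (kJ/mol): Ca 6491, P 4964, N 7475.
Overall IE_4 order: P < Ca < N.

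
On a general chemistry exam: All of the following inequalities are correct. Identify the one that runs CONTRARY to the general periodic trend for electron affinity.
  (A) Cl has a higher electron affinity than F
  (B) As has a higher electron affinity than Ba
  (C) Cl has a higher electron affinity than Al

The general trend: electron affinity increases across a period and decreases down a group.
(A) Cl (period 3, group 17) vs F (period 2, group 17): the stated order contradicts the simple trend.
(B) As (period 4, group 15) vs Ba (period 6, group 2): the stated order agrees with the simple trend.
(C) Cl (period 3, group 17) vs Al (period 3, group 13): the stated order agrees with the simple trend.
The exception is (A): F's small 2p subshell makes the incoming electron feel strong e⁻–e⁻ repulsion, so Cl actually releases more energy on gaining an electron.

(A)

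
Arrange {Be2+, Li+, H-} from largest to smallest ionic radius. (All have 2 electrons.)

H-, Li+, Be2+

All of these have 2 electrons, so size is governed by nuclear charge alone: the more protons, the stronger the pull on the same electron cloud, and the smaller the ion.
Nuclear charges: Be2+ (Z=4), Li+ (Z=3), H- (Z=1).
Largest to smallest: H- > Li+ > Be2+.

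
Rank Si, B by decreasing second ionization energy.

B > Si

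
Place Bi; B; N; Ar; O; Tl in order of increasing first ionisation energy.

B is in period 2, group 13; N is in period 2, group 15; O is in period 2, group 16; Ar is in period 3, group 18; Tl is in period 6, group 13; Bi is in period 6, group 15.
Removing the outermost electron gets harder across a period and easier down a group.
These span different periods and groups, so the two trends combine.
Bi > Tl: both are in period 6; the period trend gives Bi the larger value.
B > Bi: the two effects oppose for this pair; the down-group effect wins (801 vs 703 kJ/mol).
O > B: O lies to the right of B in period 2, so the across-period effect alone puts O higher.
N > O: this pair runs against the simple trend — see the exception note.
Ar > N: period and group pull opposite ways; the across-period shift dominates (1521 vs 1402 kJ/mol).
Note the exception: N has a higher first ionization energy than O, contrary to the simple trend — pairing an electron in O's 2p⁴ costs repulsion energy, so O ionizes more easily than half-filled N (2p³).
Approximate values (kJ/mol): B 801, N 1402, O 1314, Ar 1521, Tl 589, Bi 703.
So from lowest to highest: Tl < Bi < B < O < N < Ar.

Tl, Bi, B, O, N, Ar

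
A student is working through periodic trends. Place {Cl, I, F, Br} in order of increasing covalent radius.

F, Cl, Br, I

Radius decreases left→right (rising Z_eff, same n) and increases top→bottom (higher n).
All are in group 17, so atomic radius increases down the group.
So from smallest to largest: F < Cl < Br < I.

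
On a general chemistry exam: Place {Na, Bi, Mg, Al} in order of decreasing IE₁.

Mg > Bi > Al > Na

Na is in period 3, group 1; Mg is in period 3, group 2; Al is in period 3, group 13; Bi is in period 6, group 15.
First ionization energy rises across a period (greater Z_eff holds electrons more tightly) and falls down a group (valence electrons are farther from the nucleus).
Neither a single period nor a single group — weigh both effects.
Al > Na: Al lies to the right of Na in period 3, so the across-period effect alone puts Al higher.
Bi > Al: the two effects oppose for this pair; the across-period effect wins (703 vs 578 kJ/mol).
Mg > Bi: period and group pull opposite ways; the down-group shift dominates (738 vs 703 kJ/mol).
Note the exception: Mg has a higher first ionization energy than Al, contrary to the simple trend — Al's single 3p electron is easier to remove than one from Mg's filled 3s².
For reference (kJ/mol): Na 496, Mg 738, Al 578, Bi 703.
So from highest to lowest: Mg > Bi > Al > Na.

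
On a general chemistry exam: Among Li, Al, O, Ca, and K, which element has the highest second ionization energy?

IE_2 is the cost of taking one more electron from the +1 cation: Li⁺ is the bare [He] core; Al⁺ still has 2 valence electrons; O⁺ still has 5 valence electrons; Ca⁺ still has 1 valence electron; K⁺ is the bare [Ar] core.
Usually core removal costs more than valence removal, but here the competition is close: a tightly held n=2 valence electron can cost more to remove than an n=3 core electron, so the actual values have to decide it.
Valence configurations: Al⁺ [Ne]3s², O⁺ [He]2s²2p³, Ca⁺ [Ar]4s¹.
Tabulated IE_2 (kJ/mol): Li 7298, Al 1817, O 3388, Ca 1145, K 3052.
Putting it together, IE_2: Ca < Al < K < O < Li.

Li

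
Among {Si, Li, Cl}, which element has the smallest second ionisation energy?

Si

After 1 electron has been removed, what remains? Si⁺ still has 3 valence electrons; Li⁺ is the bare [He] core; Cl⁺ still has 6 valence electrons.
Core electrons are held far more tightly than valence electrons, so Li tops the IE_2 order.
Valence configurations: Si⁺ [Ne]3s²3p¹, Cl⁺ [Ne]3s²3p⁴.
Tabulated IE_2 (kJ/mol): Si 1577, Li 7298, Cl 2298.
Putting it together, IE_2: Si < Cl < Li.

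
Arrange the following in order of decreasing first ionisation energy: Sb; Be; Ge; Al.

Be, Sb, Ge, Al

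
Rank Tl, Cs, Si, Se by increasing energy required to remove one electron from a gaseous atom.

Cs < Tl < Si < Se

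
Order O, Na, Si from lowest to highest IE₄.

IE_4 is the cost of taking one more electron from the +3 cation: O³⁺ still has 3 valence electrons; Na³⁺ is already 2 electrons into the core; Si³⁺ still has 1 valence electron.
Breaking into a closed-shell core is much more expensive than removing a leftover valence electron — Na has the largest IE_4 here.
Valence configurations: O³⁺ [He]2s²2p¹, Si³⁺ [Ne]3s¹.
The numbers (kJ/mol): O 7469, Na 9543, Si 4356.
Hence IE_4: Si < O < Na.

Si < O < Na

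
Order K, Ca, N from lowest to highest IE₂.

Ca < N < K

The second ionization energy removes an electron from the +1 ion. For each element: K⁺ is the bare [Ar] core; Ca⁺ still has 1 valence electron; N⁺ still has 4 valence electrons.
Core electrons are held far more tightly than valence electrons, so K tops the IE_2 order.
Valence configurations: Ca⁺ [Ar]4s¹, N⁺ [He]2s²2p².
Tabulated IE_2 (kJ/mol): K 3052, Ca 1145, N 2856.
So the second ionization energies run Ca < N < K.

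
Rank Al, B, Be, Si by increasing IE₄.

IE_4 is the cost of taking one more electron from the +3 cation: Al³⁺ is the bare [Ne] core; B³⁺ is the bare [He] core; Be³⁺ is already 1 electron into the core; Si³⁺ still has 1 valence electron.
Core electrons are held far more tightly than valence electrons, so Al, Be and B top the IE_4 order.
The numbers (kJ/mol): Al 11577, B 25026, Be 21007, Si 4356.
Hence IE_4: Si < Al < Be < B.

Si, Al, Be, B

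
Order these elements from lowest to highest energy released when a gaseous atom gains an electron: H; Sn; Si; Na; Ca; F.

H is in period 1, group 1; F is in period 2, group 17; Na is in period 3, group 1; Si is in period 3, group 14; Ca is in period 4, group 2; Sn is in period 5, group 14.
Atoms with high Z_eff and room in the valence shell (especially the halogens) have the most exothermic electron affinities.
Neither a single period nor a single group — weigh both effects.
Na > Ca: the two effects oppose for this pair; the down-group effect wins (53 vs 2 kJ/mol).
H > Na: H sits above Na in group 1, so the down-group effect alone puts H higher.
Sn > H: the two effects oppose for this pair; the across-period effect wins (107 vs 73 kJ/mol).
Si > Sn: they share group 14; the group trend gives Si the larger value.
F > Si: relative to Si, both the across-period and down-group shifts push F's electron affinity up.
Tabulated electron affinity (kJ/mol): H 73, F 328, Na 53, Si 134, Ca 2, Sn 107.
So from lowest to highest: Ca < Na < H < Sn < Si < F.

Ca < Na < H < Sn < Si < F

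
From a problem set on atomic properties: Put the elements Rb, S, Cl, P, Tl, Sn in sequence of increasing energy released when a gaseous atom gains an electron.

Tl, Rb, P, Sn, S, Cl

Electron affinity generally becomes more exothermic across a period toward the halogens and less exothermic down a group.
Here both period and group differ, so the two effects have to be weighed against each other.
Rb > Tl: period and group pull opposite ways; the down-group shift dominates (47 vs 19 kJ/mol).
P > Rb: both effects reinforce here, so P is clearly the higher of the two.
Sn > P: this pair runs against the simple trend — see the exception note.
S > Sn: relative to Sn, both the across-period and down-group shifts push S's electron affinity up.
Cl > S: both are in period 3; the period trend gives Cl the larger value.
Note the exception: Sn has a higher electron affinity than P, contrary to the simple trend — adding an electron to P's half-filled np³ subshell costs electron-pairing energy.
For reference (kJ/mol): P 72, S 200, Cl 349, Rb 47, Sn 107, Tl 19.
So from lowest to highest: Tl < Rb < P < Sn < S < Cl.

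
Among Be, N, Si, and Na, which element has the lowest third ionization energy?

Si

IE_3 is the cost of taking one more electron from the +2 cation: Be²⁺ is the bare [He] core; N²⁺ still has 3 valence electrons; Si²⁺ still has 2 valence electrons; Na²⁺ is already 1 electron into the core.
Pulling an electron out of a noble-gas core costs far more than removing a remaining valence electron, so Na and Be sit at the high end of IE_3.
Valence configurations: N²⁺ [He]2s²2p¹, Si²⁺ [Ne]3s².
Tabulated IE_3 (kJ/mol): Be 14849, N 4578, Si 3232, Na 6910.
Overall IE_3 order: Si < N < Na < Be.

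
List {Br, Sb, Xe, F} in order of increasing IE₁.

Sb < Br < Xe < F

IE₁ increases left→right with effective nuclear charge and decreases top→bottom as the valence shell moves farther out.
Here both period and group differ, so the two effects have to be weighed against each other.
Br > Sb: both effects reinforce here, so Br is clearly the higher of the two.
Xe > Br: the two effects oppose for this pair; the across-period effect wins (1170 vs 1140 kJ/mol).
F > Xe: the two effects oppose for this pair; the down-group effect wins (1681 vs 1170 kJ/mol).
Tabulated first ionization energy (kJ/mol): F 1681, Br 1140, Sb 831, Xe 1170.
So from lowest to highest: Sb < Br < Xe < F.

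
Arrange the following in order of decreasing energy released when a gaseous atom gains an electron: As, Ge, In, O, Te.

Te > O > Ge > As > In

O is in period 2, group 16; Ge is in period 4, group 14; As is in period 4, group 15; In is in period 5, group 13; Te is in period 5, group 16.
Adding an electron releases more energy for atoms nearer the top right (short of the noble gases).
These span different periods and groups, so the two trends combine.
As > In: relative to In, both the across-period and down-group shifts push As's electron affinity up.
Ge > As: this pair runs against the simple trend — see the exception note.
O > Ge: relative to Ge, both the across-period and down-group shifts push O's electron affinity up.
Te > O: this pair runs against the simple trend — see the exception note.
Note the exception: Ge has a higher electron affinity than As, contrary to the simple trend — adding an electron to As's half-filled 4p³ is unfavourable, so Ge (4p²) has the more exothermic EA.
Note the exception: Te has a higher electron affinity than O, contrary to the simple trend — O's compact 2p subshell gives strong electron–electron repulsion on the added electron.
Approximate values (kJ/mol): O 141, Ge 119, As 78, In 29, Te 190.
So from highest to lowest: Te > O > Ge > As > In.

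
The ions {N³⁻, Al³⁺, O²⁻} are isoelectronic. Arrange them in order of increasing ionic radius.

All of these have 10 electrons, so size is governed by nuclear charge alone: the more protons, the stronger the pull on the same electron cloud, and the smaller the ion.
Nuclear charges: Al³⁺ (Z=13), O²⁻ (Z=8), N³⁻ (Z=7).
Smallest to largest: Al³⁺ < O²⁻ < N³⁻.

Al³⁺ < O²⁻ < N³⁻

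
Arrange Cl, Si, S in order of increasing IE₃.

IE_3 is the cost of taking one more electron from the +2 cation: Cl²⁺ still has 5 valence electrons; Si²⁺ still has 2 valence electrons; S²⁺ still has 4 valence electrons.
All are still removing valence electrons, so compare the +2 ions as you would atoms: IE_3 generally rises across a period (higher Z_eff) and falls down a group (larger shell), subject to the usual subshell exceptions.
Valence configurations: Cl²⁺ [Ne]3s²3p³, Si²⁺ [Ne]3s², S²⁺ [Ne]3s²3p².
Approximate IE_3 values (kJ/mol): Cl 3822, Si 3232, S 3357.
Putting it together, IE_3: Si < S < Cl.

Si, S, Cl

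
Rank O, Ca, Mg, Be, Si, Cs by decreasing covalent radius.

Be is in period 2, group 2; O is in period 2, group 16; Mg is in period 3, group 2; Si is in period 3, group 14; Ca is in period 4, group 2; Cs is in period 6, group 1.
Moving right in a period, electrons are added to the same shell under a stronger nuclear pull, so atoms get smaller; moving down, a new shell is opened and atoms get larger.
Neither a single period nor a single group — weigh both effects.
Be > O: Be lies to the left of O in period 2, so the across-period effect alone puts Be larger.
Si > Be: the two effects oppose for this pair; the down-group effect wins (116 vs 102 pm).
Mg > Si: both are in period 3; the period trend gives Mg the larger value.
Ca > Mg: Ca sits below Mg in group 2, so the down-group effect alone puts Ca larger.
Cs > Ca: both effects reinforce here, so Cs is clearly the larger of the two.
Tabulated atomic radius (pm): Be 102, O 63, Mg 139, Si 116, Ca 171, Cs 232.
So from largest to smallest: Cs > Ca > Mg > Si > Be > O.

Cs > Ca > Mg > Si > Be > O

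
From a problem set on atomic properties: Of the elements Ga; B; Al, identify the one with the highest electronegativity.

B

B is in period 2, group 13; Al is in period 3, group 13; Ga is in period 4, group 13.
Smaller atoms with higher effective nuclear charge are more electronegative.
All are in group 13; the group trend (electronegativity increases up the group) applies, with the exception below.
Note the exception: Ga has a higher electronegativity than Al, contrary to the simple trend — poor shielding by filled d (and f) subshells raises the heavier element's effective nuclear charge more than the simple down-group trend predicts.
Approximate values (Pauling): B 2.04, Al 1.61, Ga 1.81.
The highest electronegativity among these belongs to B.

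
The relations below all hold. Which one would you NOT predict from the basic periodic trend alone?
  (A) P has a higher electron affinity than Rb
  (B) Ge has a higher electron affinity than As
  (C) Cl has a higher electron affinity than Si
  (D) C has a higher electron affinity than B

The general trend: electron affinity increases across a period and decreases down a group.
(A) P (period 3, group 15) vs Rb (period 5, group 1): the stated order agrees with the simple trend.
(B) Ge (period 4, group 14) vs As (period 4, group 15): the stated order contradicts the simple trend.
(C) Cl (period 3, group 17) vs Si (period 3, group 14): the stated order agrees with the simple trend.
(D) C (period 2, group 14) vs B (period 2, group 13): the stated order agrees with the simple trend.
The exception is (B): adding an electron to As's half-filled 4p³ is unfavourable, so Ge (4p²) has the more exothermic EA.

(B)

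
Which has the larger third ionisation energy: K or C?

C

IE_3 is the cost of taking one more electron from the +2 cation: K²⁺ is already 1 electron into the core; C²⁺ still has 2 valence electrons.
Usually core removal costs more than valence removal, but here the competition is close: a tightly held n=2 valence electron can cost more to remove than an n=3 core electron, so the actual values have to decide it.
Approximate IE_3 values (kJ/mol): K 4420, C 4620.
Overall IE_3 order: K < C.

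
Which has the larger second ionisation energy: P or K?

K

The second ionization energy removes an electron from the +1 ion. For each element: P⁺ still has 4 valence electrons; K⁺ is the bare [Ar] core.
Breaking into a closed-shell core is much more expensive than removing a leftover valence electron — K has the largest IE_2 here.
The numbers (kJ/mol): P 1907, K 3052.
Overall IE_2 order: P < K.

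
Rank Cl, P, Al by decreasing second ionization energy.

The second ionization energy removes an electron from the +1 ion. For each element: Cl⁺ still has 6 valence electrons; P⁺ still has 4 valence electrons; Al⁺ still has 2 valence electrons.
All are still removing valence electrons, so compare the +1 ions as you would atoms: IE_2 generally rises across a period (higher Z_eff) and falls down a group (larger shell), subject to the usual subshell exceptions.
Valence configurations: Cl⁺ [Ne]3s²3p⁴, P⁺ [Ne]3s²3p², Al⁺ [Ne]3s².
Approximate IE_2 values (kJ/mol): Cl 2298, P 1907, Al 1817.
Hence IE_2: Al < P < Cl.

Cl > P > Al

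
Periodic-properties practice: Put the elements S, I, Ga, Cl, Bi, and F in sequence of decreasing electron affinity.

Cl > F > I > S > Bi > Ga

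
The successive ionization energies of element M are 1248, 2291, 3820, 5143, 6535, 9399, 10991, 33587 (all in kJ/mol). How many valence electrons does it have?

7

Look for the largest jump between consecutive ionization energies: IE8/IE7 ≈ 3.1, far larger than any earlier ratio.
That jump marks the point where a core electron is being removed. So the atom has 7 valence electrons.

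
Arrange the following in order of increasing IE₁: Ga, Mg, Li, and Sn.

Li is in period 2, group 1; Mg is in period 3, group 2; Ga is in period 4, group 13; Sn is in period 5, group 14.
First ionization energy rises across a period (greater Z_eff holds electrons more tightly) and falls down a group (valence electrons are farther from the nucleus).
These sit on a diagonal, where the across-period and down-group effects partly cancel.
Ga > Li: period and group pull opposite ways; the across-period shift dominates (579 vs 520 kJ/mol).
Sn > Ga: period and group pull opposite ways; the across-period shift dominates (709 vs 579 kJ/mol).
Mg > Sn: period and group pull opposite ways; the down-group shift dominates (738 vs 709 kJ/mol).
For reference (kJ/mol): Li 520, Mg 738, Ga 579, Sn 709.
So from lowest to highest: Li < Ga < Sn < Mg.

Li < Ga < Sn < Mg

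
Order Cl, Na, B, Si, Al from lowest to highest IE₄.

The fourth ionization energy removes an electron from the +3 ion. For each element: Cl³⁺ still has 4 valence electrons; Na³⁺ is already 2 electrons into the core; B³⁺ is the bare [He] core; Si³⁺ still has 1 valence electron; Al³⁺ is the bare [Ne] core.
Pulling an electron out of a noble-gas core costs far more than removing a remaining valence electron, so Na, Al and B sit at the high end of IE_4.
Valence configurations: Cl³⁺ [Ne]3s²3p², Si³⁺ [Ne]3s¹.
The numbers (kJ/mol): Cl 5159, Na 9543, B 25026, Si 4356, Al 11577.
Putting it together, IE_4: Si < Cl < Na < Al < B.

Si < Cl < Na < Al < B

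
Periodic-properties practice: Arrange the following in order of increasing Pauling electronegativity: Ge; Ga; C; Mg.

Mg < Ga < Ge < C

C is in period 2, group 14; Mg is in period 3, group 2; Ga is in period 4, group 13; Ge is in period 4, group 14.
EN rises left→right (higher Z_eff, smaller atoms) and falls top→bottom (larger, more shielded atoms).
Neither a single period nor a single group — weigh both effects.
Ga > Mg: the two effects oppose for this pair; the across-period effect wins (1.81 vs 1.31).
Ge > Ga: both are in period 4; the period trend gives Ge the larger value.
C > Ge: they share group 14; the group trend gives C the larger value.
For reference (Pauling): C 2.55, Mg 1.31, Ga 1.81, Ge 2.01.
So from lowest to highest: Mg < Ga < Ge < C.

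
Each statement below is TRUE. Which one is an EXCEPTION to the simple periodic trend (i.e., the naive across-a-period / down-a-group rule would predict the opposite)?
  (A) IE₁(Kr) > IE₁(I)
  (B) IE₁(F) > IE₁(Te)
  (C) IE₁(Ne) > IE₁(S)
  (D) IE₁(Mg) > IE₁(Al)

The general trend: first ionization energy increases across a period and decreases down a group.
(A) Kr (period 4, group 18) vs I (period 5, group 17): the stated order agrees with the simple trend.
(B) F (period 2, group 17) vs Te (period 5, group 16): the stated order agrees with the simple trend.
(C) Ne (period 2, group 18) vs S (period 3, group 16): the stated order agrees with the simple trend.
(D) Mg (period 3, group 2) vs Al (period 3, group 13): the stated order contradicts the simple trend.
The exception is (D): Al's single 3p electron is easier to remove than one from Mg's filled 3s².

(D)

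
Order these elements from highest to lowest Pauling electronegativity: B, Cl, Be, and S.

Be is in period 2, group 2; B is in period 2, group 13; S is in period 3, group 16; Cl is in period 3, group 17.
Atoms toward the upper right of the periodic table pull bonding electrons most strongly.
These span different periods and groups, so the two trends combine.
B > Be: B lies to the right of Be in period 2, so the across-period effect alone puts B higher.
S > B: the two effects oppose for this pair; the across-period effect wins (2.58 vs 2.04).
Cl > S: both are in period 3; the period trend gives Cl the larger value.
Approximate values (Pauling): Be 1.57, B 2.04, S 2.58, Cl 3.16.
So from highest to lowest: Cl > S > B > Be.

Cl > S > B > Be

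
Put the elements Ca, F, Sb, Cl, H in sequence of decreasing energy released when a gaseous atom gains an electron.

H is in period 1, group 1; F is in period 2, group 17; Cl is in period 3, group 17; Ca is in period 4, group 2; Sb is in period 5, group 15.
Adding an electron releases more energy for atoms nearer the top right (short of the noble gases).
Neither a single period nor a single group — weigh both effects.
H > Ca: period and group pull opposite ways; the down-group shift dominates (73 vs 2 kJ/mol).
Sb > H: period and group pull opposite ways; the across-period shift dominates (103 vs 73 kJ/mol).
F > Sb: both effects reinforce here, so F is clearly the higher of the two.
Cl > F: this pair runs against the simple trend — see the exception note.
Note the exception: Cl has a higher electron affinity than F, contrary to the simple trend — F's small 2p subshell makes the incoming electron feel strong e⁻–e⁻ repulsion, so Cl actually releases more energy on gaining an electron.
Tabulated electron affinity (kJ/mol): H 73, F 328, Cl 349, Ca 2, Sb 103.
So from highest to lowest: Cl > F > Sb > H > Ca.

Cl > F > Sb > H > Ca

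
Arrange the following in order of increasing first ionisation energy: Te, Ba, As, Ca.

Ca is in period 4, group 2; As is in period 4, group 15; Te is in period 5, group 16; Ba is in period 6, group 2.
First ionization energy rises across a period (greater Z_eff holds electrons more tightly) and falls down a group (valence electrons are farther from the nucleus).
These span different periods and groups, so the two trends combine.
Ca > Ba: they share group 2; the group trend gives Ca the larger value.
Te > Ca: period and group pull opposite ways; the across-period shift dominates (869 vs 590 kJ/mol).
As > Te: the two effects oppose for this pair; the down-group effect wins (947 vs 869 kJ/mol).
Tabulated first ionization energy (kJ/mol): Ca 590, As 947, Te 869, Ba 503.
So from lowest to highest: Ba < Ca < Te < As.

Ba < Ca < Te < As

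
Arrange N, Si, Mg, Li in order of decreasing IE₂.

Li > N > Si > Mg

IE_2 is the cost of taking one more electron from the +1 cation: N⁺ still has 4 valence electrons; Si⁺ still has 3 valence electrons; Mg⁺ still has 1 valence electron; Li⁺ is the bare [He] core.
Core electrons are held far more tightly than valence electrons, so Li tops the IE_2 order.
Valence configurations: N⁺ [He]2s²2p², Si⁺ [Ne]3s²3p¹, Mg⁺ [Ne]3s¹.
Approximate IE_2 values (kJ/mol): N 2856, Si 1577, Mg 1451, Li 7298.
Putting it together, IE_2: Mg < Si < N < Li.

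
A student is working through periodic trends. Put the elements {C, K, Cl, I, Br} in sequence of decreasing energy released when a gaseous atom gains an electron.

Electron affinity generally becomes more exothermic across a period toward the halogens and less exothermic down a group.
Here both period and group differ, so the two effects have to be weighed against each other.
C > K: both effects reinforce here, so C is clearly the higher of the two.
I > C: the two effects oppose for this pair; the across-period effect wins (295 vs 122 kJ/mol).
Br > I: Br sits above I in group 17, so the down-group effect alone puts Br higher.
Cl > Br: they share group 17; the group trend gives Cl the larger value.
Approximate values (kJ/mol): C 122, Cl 349, K 48, Br 325, I 295.
So from highest to lowest: Cl > Br > I > C > K.

Cl, Br, I, C, K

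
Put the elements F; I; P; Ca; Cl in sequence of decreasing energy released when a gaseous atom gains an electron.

Cl > F > I > P > Ca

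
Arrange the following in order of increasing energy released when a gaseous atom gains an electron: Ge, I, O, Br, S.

O is in period 2, group 16; S is in period 3, group 16; Ge is in period 4, group 14; Br is in period 4, group 17; I is in period 5, group 17.
EA tends to increase across a period and decrease down a group, though the pattern is less regular than for IE or radius.
Neither a single period nor a single group — weigh both effects.
O > Ge: both effects reinforce here, so O is clearly the higher of the two.
S > O: this pair runs against the simple trend — see the exception note.
I > S: period and group pull opposite ways; the across-period shift dominates (295 vs 200 kJ/mol).
Br > I: they share group 17; the group trend gives Br the larger value.
Note the exception: S has a higher electron affinity than O, contrary to the simple trend — the compact 2p subshell of O repels the added electron more than S's larger 3p does.
For reference (kJ/mol): O 141, S 200, Ge 119, Br 325, I 295.
So from lowest to highest: Ge < O < S < I < Br.

Ge, O, S, I, Br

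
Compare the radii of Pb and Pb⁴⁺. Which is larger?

Pb

Forming Pb⁴⁺ removes 4 electrons from Pb. Fewer electrons for the same nuclear charge means less shielding and a higher Z_eff on the remaining electrons.
A cation is smaller than its parent atom: Pb⁴⁺ < Pb.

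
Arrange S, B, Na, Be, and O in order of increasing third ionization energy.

S, B, O, Na, Be

IE_3 is the cost of taking one more electron from the +2 cation: S²⁺ still has 4 valence electrons; B²⁺ still has 1 valence electron; Na²⁺ is already 1 electron into the core; Be²⁺ is the bare [He] core; O²⁺ still has 4 valence electrons.
Breaking into a closed-shell core is much more expensive than removing a leftover valence electron — Na and Be have the largest IE_3 here.
Valence configurations: S²⁺ [Ne]3s²3p², B²⁺ [He]2s¹, O²⁺ [He]2s²2p².
Approximate IE_3 values (kJ/mol): S 3357, B 3660, Na 6910, Be 14849, O 5300.
Putting it together, IE_3: S < B < O < Na < Be.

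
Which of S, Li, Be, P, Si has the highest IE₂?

Li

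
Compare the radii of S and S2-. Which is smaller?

S

Forming S2- adds 2 electrons to S. More electron–electron repulsion in the same shell, with unchanged nuclear charge, lets the cloud expand.
An anion is larger than its parent atom: S2- > S.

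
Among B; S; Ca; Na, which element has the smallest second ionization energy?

IE_2 is the cost of taking one more electron from the +1 cation: B⁺ still has 2 valence electrons; S⁺ still has 5 valence electrons; Ca⁺ still has 1 valence electron; Na⁺ is the bare [Ne] core.
Core electrons are held far more tightly than valence electrons, so Na tops the IE_2 order.
Valence configurations: B⁺ [He]2s², S⁺ [Ne]3s²3p³, Ca⁺ [Ar]4s¹.
Tabulated IE_2 (kJ/mol): B 2427, S 2252, Ca 1145, Na 4562.
Hence IE_2: Ca < S < B < Na.

Ca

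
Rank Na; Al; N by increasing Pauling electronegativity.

Na < Al < N

N is in period 2, group 15; Na is in period 3, group 1; Al is in period 3, group 13.
Electronegativity increases across a period and decreases down a group, tracking effective nuclear charge and atomic size.
Neither a single period nor a single group — weigh both effects.
Al > Na: Al lies to the right of Na in period 3, so the across-period effect alone puts Al higher.
N > Al: both effects reinforce here, so N is clearly the higher of the two.
Approximate values (Pauling): N 3.04, Na 0.93, Al 1.61.
So from lowest to highest: Na < Al < N.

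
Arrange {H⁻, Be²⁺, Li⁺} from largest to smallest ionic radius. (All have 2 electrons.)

All of these have 2 electrons, so size is governed by nuclear charge alone: the more protons, the stronger the pull on the same electron cloud, and the smaller the ion.
Nuclear charges: Be²⁺ (Z=4), Li⁺ (Z=3), H⁻ (Z=1).
Largest to smallest: H⁻ > Li⁺ > Be²⁺.

H⁻ > Li⁺ > Be²⁺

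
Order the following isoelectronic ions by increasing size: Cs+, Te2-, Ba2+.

Ba2+ < Cs+ < Te2-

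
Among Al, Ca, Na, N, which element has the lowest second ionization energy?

Consider each +1 ion: Al⁺ still has 2 valence electrons; Ca⁺ still has 1 valence electron; Na⁺ is the bare [Ne] core; N⁺ still has 4 valence electrons.
Core electrons are held far more tightly than valence electrons, so Na tops the IE_2 order.
Valence configurations: Al⁺ [Ne]3s², Ca⁺ [Ar]4s¹, N⁺ [He]2s²2p².
The numbers (kJ/mol): Al 1817, Ca 1145, Na 4562, N 2856.
Hence IE_2: Ca < Al < N < Na.

Ca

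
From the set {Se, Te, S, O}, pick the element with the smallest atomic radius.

Atomic radius shrinks across a period as nuclear charge pulls the same shell inward, and grows down a group as new shells are added.
All are in group 16, so atomic radius increases down the group.
The smallest atomic radius among these belongs to O.

O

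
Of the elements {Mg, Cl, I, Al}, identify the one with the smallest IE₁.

Al

IE₁ increases left→right with effective nuclear charge and decreases top→bottom as the valence shell moves farther out.
Neither a single period nor a single group — weigh both effects.
Mg > Al: this pair runs against the simple trend — see the exception note.
I > Mg: period and group pull opposite ways; the across-period shift dominates (1008 vs 738 kJ/mol).
Cl > I: they share group 17; the group trend gives Cl the larger value.
Note the exception: Mg has a higher first ionization energy than Al, contrary to the simple trend — Al's single 3p electron is easier to remove than one from Mg's filled 3s².
Approximate values (kJ/mol): Mg 738, Al 578, Cl 1251, I 1008.
The smallest IE₁ among these belongs to Al.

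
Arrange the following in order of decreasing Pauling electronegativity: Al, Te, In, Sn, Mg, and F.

F > Te > Sn > In > Al > Mg

F is in period 2, group 17; Mg is in period 3, group 2; Al is in period 3, group 13; In is in period 5, group 13; Sn is in period 5, group 14; Te is in period 5, group 16.
Smaller atoms with higher effective nuclear charge are more electronegative.
Neither a single period nor a single group — weigh both effects.
Al > Mg: Al lies to the right of Mg in period 3, so the across-period effect alone puts Al higher.
In > Al: this pair runs against the simple trend — see the exception note.
Sn > In: Sn lies to the right of In in period 5, so the across-period effect alone puts Sn higher.
Te > Sn: both are in period 5; the period trend gives Te the larger value.
F > Te: both effects reinforce here, so F is clearly the higher of the two.
Note the exception: In has a higher electronegativity than Al, contrary to the simple trend — poor shielding by filled d (and f) subshells raises the heavier element's effective nuclear charge more than the simple down-group trend predicts.
Approximate values (Pauling): F 3.98, Mg 1.31, Al 1.61, In 1.78, Sn 1.96, Te 2.10.
So from highest to lowest: F > Te > Sn > In > Al > Mg.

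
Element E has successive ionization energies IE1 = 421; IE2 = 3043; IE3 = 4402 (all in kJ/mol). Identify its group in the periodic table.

Group 1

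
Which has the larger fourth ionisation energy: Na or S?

Consider each +3 ion: Na³⁺ is already 2 electrons into the core; S³⁺ still has 3 valence electrons.
Pulling an electron out of a noble-gas core costs far more than removing a remaining valence electron, so Na sits at the high end of IE_4.
The numbers (kJ/mol): Na 9543, S 4556.
Putting it together, IE_4: S < Na.

Na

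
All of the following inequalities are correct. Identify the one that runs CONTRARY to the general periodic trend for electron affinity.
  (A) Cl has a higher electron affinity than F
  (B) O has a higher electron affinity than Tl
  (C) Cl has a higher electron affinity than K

The general trend: electron affinity increases across a period and decreases down a group.
(A) Cl (period 3, group 17) vs F (period 2, group 17): the stated order contradicts the simple trend.
(B) O (period 2, group 16) vs Tl (period 6, group 13): the stated order agrees with the simple trend.
(C) Cl (period 3, group 17) vs K (period 4, group 1): the stated order agrees with the simple trend.
The exception is (A): F's small 2p subshell makes the incoming electron feel strong e⁻–e⁻ repulsion, so Cl actually releases more energy on gaining an electron.

(A)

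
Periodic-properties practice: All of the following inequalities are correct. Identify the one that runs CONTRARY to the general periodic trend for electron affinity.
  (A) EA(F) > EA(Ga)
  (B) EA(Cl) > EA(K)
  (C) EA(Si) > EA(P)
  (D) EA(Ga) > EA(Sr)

(C)

The general trend: electron affinity increases across a period and decreases down a group.
(A) F (period 2, group 17) vs Ga (period 4, group 13): the stated order agrees with the simple trend.
(B) Cl (period 3, group 17) vs K (period 4, group 1): the stated order agrees with the simple trend.
(C) Si (period 3, group 14) vs P (period 3, group 15): the stated order contradicts the simple trend.
(D) Ga (period 4, group 13) vs Sr (period 5, group 2): the stated order agrees with the simple trend.
The exception is (C): adding an electron to P's half-filled 3p³ is unfavourable, so Si (3p²) has the more exothermic EA.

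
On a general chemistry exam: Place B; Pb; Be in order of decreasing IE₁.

Be is in period 2, group 2; B is in period 2, group 13; Pb is in period 6, group 14.
Removing the outermost electron gets harder across a period and easier down a group.
Neither a single period nor a single group — weigh both effects.
B > Pb: the two effects oppose for this pair; the down-group effect wins (801 vs 716 kJ/mol).
Be > B: this pair runs against the simple trend — see the exception note.
Note the exception: Be has a higher first ionization energy than B, contrary to the simple trend — removing B's lone 2p electron is easier than breaking Be's filled 2s².
Approximate values (kJ/mol): Be 900, B 801, Pb 716.
So from highest to lowest: Be > B > Pb.

Be, B, Pb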